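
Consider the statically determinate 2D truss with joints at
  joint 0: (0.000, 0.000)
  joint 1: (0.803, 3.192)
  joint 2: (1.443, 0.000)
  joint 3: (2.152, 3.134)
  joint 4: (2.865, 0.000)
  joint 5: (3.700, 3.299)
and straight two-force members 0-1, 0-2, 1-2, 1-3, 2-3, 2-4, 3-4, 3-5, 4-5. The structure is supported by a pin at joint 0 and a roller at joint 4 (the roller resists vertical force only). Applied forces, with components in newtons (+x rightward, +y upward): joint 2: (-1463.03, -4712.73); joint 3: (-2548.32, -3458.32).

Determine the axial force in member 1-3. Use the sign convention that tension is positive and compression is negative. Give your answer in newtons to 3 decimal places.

N=6 nodes, M=9 members, R=3 reactions → 2N=12, M+R=12
member 0 (0-1): L=3.2915, (cx,cy)=(0.2440,0.9698)
member 1 (0-2): L=1.4430, (cx,cy)=(1.0000,0.0000)
member 2 (1-2): L=3.2555, (cx,cy)=(0.1966,-0.9805)
member 3 (1-3): L=1.3502, (cx,cy)=(0.9991,-0.0430)
member 4 (2-3): L=3.2132, (cx,cy)=(0.2207,0.9754)
member 5 (2-4): L=1.4220, (cx,cy)=(1.0000,0.0000)
member 6 (3-4): L=3.2141, (cx,cy)=(0.2218,-0.9751)
member 7 (3-5): L=1.5568, (cx,cy)=(0.9944,0.1060)
member 8 (4-5): L=3.4030, (cx,cy)=(0.2454,0.9694)
solve A·x = −loads:
  F[0-1] = -6173.8866 N (compression)
  F[0-2] = -2505.1372 N (compression)
  F[1-2] = +6226.2198 N (tension)
  F[1-3] = -2732.7394 N (compression)
  F[2-3] = -1427.1678 N (compression)
  F[2-4] = +496.8053 N (tension)
  F[3-4] = -2239.5134 N (compression)
  F[3-5] = -0.0000 N (compression)
  F[4-5] = -0.0000 N (compression)
  Rx@0 = +4011.3500 N
  Ry@0 = +5987.3365 N
  Ry@4 = +2183.7135 N

-2732.739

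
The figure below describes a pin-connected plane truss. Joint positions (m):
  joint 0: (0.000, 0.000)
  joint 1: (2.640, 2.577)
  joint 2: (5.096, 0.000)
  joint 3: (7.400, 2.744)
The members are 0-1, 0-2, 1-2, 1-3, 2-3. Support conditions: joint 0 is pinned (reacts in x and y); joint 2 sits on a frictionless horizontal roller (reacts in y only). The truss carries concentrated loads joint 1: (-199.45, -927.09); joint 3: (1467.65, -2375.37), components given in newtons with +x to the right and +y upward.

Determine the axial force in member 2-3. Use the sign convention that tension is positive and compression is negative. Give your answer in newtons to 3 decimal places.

N=4 nodes, M=5 members, R=3 reactions → 2N=8, M+R=8
member 0 (0-1): L=3.6892, (cx,cy)=(0.7156,0.6985)
member 1 (0-2): L=5.0960, (cx,cy)=(1.0000,0.0000)
member 2 (1-2): L=3.5599, (cx,cy)=(0.6899,-0.7239)
member 3 (1-3): L=4.7629, (cx,cy)=(0.9994,0.0351)
member 4 (2-3): L=3.5830, (cx,cy)=(0.6430,0.7658)
solve A·x = −loads:
  F[0-1] = +1884.7873 N (tension)
  F[0-2] = -80.5417 N (compression)
  F[1-2] = -2926.5108 N (compression)
  F[1-3] = +3569.4086 N (tension)
  F[2-3] = -3265.0850 N (compression)
  Rx@0 = -1268.2000 N
  Ry@0 = -1316.5558 N
  Ry@2 = +4619.0158 N

-3265.085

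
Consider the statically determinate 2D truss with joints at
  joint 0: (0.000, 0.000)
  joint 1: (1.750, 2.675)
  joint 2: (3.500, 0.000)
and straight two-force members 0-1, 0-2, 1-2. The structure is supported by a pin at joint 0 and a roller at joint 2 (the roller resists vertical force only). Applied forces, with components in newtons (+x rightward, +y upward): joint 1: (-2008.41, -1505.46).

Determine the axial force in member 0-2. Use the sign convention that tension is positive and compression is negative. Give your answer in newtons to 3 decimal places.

-511.765

N=3 nodes, M=3 members, R=3 reactions → 2N=6, M+R=6
member 0 (0-1): L=3.1966, (cx,cy)=(0.5475,0.8368)
member 1 (0-2): L=3.5000, (cx,cy)=(1.0000,0.0000)
member 2 (1-2): L=3.1966, (cx,cy)=(0.5475,-0.8368)
solve A·x = −loads:
  F[0-1] = -2733.7979 N (compression)
  F[0-2] = -511.7648 N (compression)
  F[1-2] = +934.7984 N (tension)
  Rx@0 = +2008.4100 N
  Ry@0 = +2287.7291 N
  Ry@2 = -782.2691 N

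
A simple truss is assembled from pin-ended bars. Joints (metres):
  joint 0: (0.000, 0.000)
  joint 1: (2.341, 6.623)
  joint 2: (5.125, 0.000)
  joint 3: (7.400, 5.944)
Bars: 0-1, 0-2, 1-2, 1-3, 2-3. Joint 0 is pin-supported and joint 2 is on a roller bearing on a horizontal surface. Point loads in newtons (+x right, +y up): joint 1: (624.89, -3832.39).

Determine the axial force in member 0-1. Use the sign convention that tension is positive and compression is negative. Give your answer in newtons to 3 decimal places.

-1351.549

N=4 nodes, M=5 members, R=3 reactions → 2N=8, M+R=8
member 0 (0-1): L=7.0246, (cx,cy)=(0.3333,0.9428)
member 1 (0-2): L=5.1250, (cx,cy)=(1.0000,0.0000)
member 2 (1-2): L=7.1843, (cx,cy)=(0.3875,-0.9219)
member 3 (1-3): L=5.1044, (cx,cy)=(0.9911,-0.1330)
member 4 (2-3): L=6.3645, (cx,cy)=(0.3575,0.9339)
solve A·x = −loads:
  F[0-1] = -1351.5493 N (compression)
  F[0-2] = +1075.3065 N (tension)
  F[1-2] = -2774.9178 N (compression)
  F[1-3] = -0.0000 N (compression)
  F[2-3] = +0.0000 N (tension)
  Rx@0 = -624.8900 N
  Ry@0 = +1274.2883 N
  Ry@2 = +2558.1017 N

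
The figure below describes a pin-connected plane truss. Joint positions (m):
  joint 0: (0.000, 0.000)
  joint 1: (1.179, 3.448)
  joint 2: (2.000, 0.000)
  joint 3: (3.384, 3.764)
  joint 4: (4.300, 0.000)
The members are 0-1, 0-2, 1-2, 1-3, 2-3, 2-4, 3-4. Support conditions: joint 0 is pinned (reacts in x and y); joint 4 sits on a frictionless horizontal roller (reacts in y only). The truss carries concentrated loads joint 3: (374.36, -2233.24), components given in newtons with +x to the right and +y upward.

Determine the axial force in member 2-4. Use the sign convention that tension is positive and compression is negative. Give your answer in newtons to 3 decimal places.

N=5 nodes, M=7 members, R=3 reactions → 2N=10, M+R=10
member 0 (0-1): L=3.6440, (cx,cy)=(0.3235,0.9462)
member 1 (0-2): L=2.0000, (cx,cy)=(1.0000,0.0000)
member 2 (1-2): L=3.5444, (cx,cy)=(0.2316,-0.9728)
member 3 (1-3): L=2.2275, (cx,cy)=(0.9899,0.1419)
member 4 (2-3): L=4.0104, (cx,cy)=(0.3451,0.9386)
member 5 (2-4): L=2.3000, (cx,cy)=(1.0000,0.0000)
member 6 (3-4): L=3.8739, (cx,cy)=(0.2365,-0.9716)
solve A·x = −loads:
  F[0-1] = -156.4516 N (compression)
  F[0-2] = +424.9792 N (tension)
  F[1-2] = +139.9427 N (tension)
  F[1-3] = -83.8829 N (compression)
  F[2-3] = -145.0478 N (compression)
  F[2-4] = +507.4512 N (tension)
  F[3-4] = -2146.0616 N (compression)
  Rx@0 = -374.3600 N
  Ry@0 = +148.0365 N
  Ry@4 = +2085.2035 N

507.451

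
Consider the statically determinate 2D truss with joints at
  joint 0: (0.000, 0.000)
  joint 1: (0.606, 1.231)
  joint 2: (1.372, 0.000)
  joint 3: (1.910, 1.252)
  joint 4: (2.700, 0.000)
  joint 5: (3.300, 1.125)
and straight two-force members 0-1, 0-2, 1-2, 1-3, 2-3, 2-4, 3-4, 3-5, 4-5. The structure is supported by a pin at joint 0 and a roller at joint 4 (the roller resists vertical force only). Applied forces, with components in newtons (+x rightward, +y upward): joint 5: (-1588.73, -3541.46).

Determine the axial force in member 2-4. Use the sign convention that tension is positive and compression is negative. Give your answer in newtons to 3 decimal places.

N=6 nodes, M=9 members, R=3 reactions → 2N=12, M+R=12
member 0 (0-1): L=1.3721, (cx,cy)=(0.4417,0.8972)
member 1 (0-2): L=1.3720, (cx,cy)=(1.0000,0.0000)
member 2 (1-2): L=1.4499, (cx,cy)=(0.5283,-0.8490)
member 3 (1-3): L=1.3042, (cx,cy)=(0.9999,0.0161)
member 4 (2-3): L=1.3627, (cx,cy)=(0.3948,0.9188)
member 5 (2-4): L=1.3280, (cx,cy)=(1.0000,0.0000)
member 6 (3-4): L=1.4804, (cx,cy)=(0.5336,-0.8457)
member 7 (3-5): L=1.3958, (cx,cy)=(0.9959,-0.0910)
member 8 (4-5): L=1.2750, (cx,cy)=(0.4706,0.8824)
solve A·x = −loads:
  F[0-1] = +139.3481 N (tension)
  F[0-2] = -1650.2753 N (compression)
  F[1-2] = -144.6318 N (compression)
  F[1-3] = +137.9756 N (tension)
  F[2-3] = +133.6561 N (tension)
  F[2-4] = -1779.4558 N (compression)
  F[3-4] = -178.7378 N (compression)
  F[3-5] = +287.2987 N (tension)
  F[4-5] = -3984.0285 N (compression)
  Rx@0 = +1588.7300 N
  Ry@0 = -125.0203 N
  Ry@4 = +3666.4803 N

-1779.456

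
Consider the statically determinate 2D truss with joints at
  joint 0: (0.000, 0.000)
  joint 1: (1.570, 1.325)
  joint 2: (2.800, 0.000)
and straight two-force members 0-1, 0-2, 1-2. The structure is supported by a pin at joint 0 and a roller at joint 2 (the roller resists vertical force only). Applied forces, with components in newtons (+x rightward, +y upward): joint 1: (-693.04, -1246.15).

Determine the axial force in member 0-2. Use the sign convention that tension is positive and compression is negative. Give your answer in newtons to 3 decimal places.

N=3 nodes, M=3 members, R=3 reactions → 2N=6, M+R=6
member 0 (0-1): L=2.0544, (cx,cy)=(0.7642,0.6450)
member 1 (0-2): L=2.8000, (cx,cy)=(1.0000,0.0000)
member 2 (1-2): L=1.8079, (cx,cy)=(0.6803,-0.7329)
solve A·x = −loads:
  F[0-1] = -1357.2510 N (compression)
  F[0-2] = +344.1936 N (tension)
  F[1-2] = -505.9104 N (compression)
  Rx@0 = +693.0400 N
  Ry@0 = +875.3723 N
  Ry@2 = +370.7777 N

344.194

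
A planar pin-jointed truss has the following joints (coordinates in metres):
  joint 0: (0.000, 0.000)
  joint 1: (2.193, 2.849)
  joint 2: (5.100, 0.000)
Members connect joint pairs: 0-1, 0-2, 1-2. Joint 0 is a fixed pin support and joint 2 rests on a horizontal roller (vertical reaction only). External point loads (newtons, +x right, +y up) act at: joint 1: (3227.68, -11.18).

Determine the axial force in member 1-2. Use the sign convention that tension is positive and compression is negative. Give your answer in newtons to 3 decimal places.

-2582.882

N=3 nodes, M=3 members, R=3 reactions → 2N=6, M+R=6
member 0 (0-1): L=3.5953, (cx,cy)=(0.6100,0.7924)
member 1 (0-2): L=5.1000, (cx,cy)=(1.0000,0.0000)
member 2 (1-2): L=4.0703, (cx,cy)=(0.7142,-0.6999)
solve A·x = −loads:
  F[0-1] = +2267.3343 N (tension)
  F[0-2] = +1844.6829 N (tension)
  F[1-2] = -2582.8817 N (compression)
  Rx@0 = -3227.6800 N
  Ry@0 = -1796.6981 N
  Ry@2 = +1807.8781 N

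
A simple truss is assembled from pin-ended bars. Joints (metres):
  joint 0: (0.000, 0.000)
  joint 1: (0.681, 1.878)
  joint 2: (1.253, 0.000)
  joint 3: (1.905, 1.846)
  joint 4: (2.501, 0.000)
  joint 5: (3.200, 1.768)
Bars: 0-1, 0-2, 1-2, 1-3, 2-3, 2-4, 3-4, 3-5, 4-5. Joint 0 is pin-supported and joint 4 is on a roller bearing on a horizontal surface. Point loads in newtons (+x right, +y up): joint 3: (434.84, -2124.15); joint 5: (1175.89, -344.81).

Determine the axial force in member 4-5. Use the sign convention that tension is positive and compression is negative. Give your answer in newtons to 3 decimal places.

N=6 nodes, M=9 members, R=3 reactions → 2N=12, M+R=12
member 0 (0-1): L=1.9977, (cx,cy)=(0.3409,0.9401)
member 1 (0-2): L=1.2530, (cx,cy)=(1.0000,0.0000)
member 2 (1-2): L=1.9632, (cx,cy)=(0.2914,-0.9566)
member 3 (1-3): L=1.2244, (cx,cy)=(0.9997,-0.0261)
member 4 (2-3): L=1.9578, (cx,cy)=(0.3330,0.9429)
member 5 (2-4): L=1.2480, (cx,cy)=(1.0000,0.0000)
member 6 (3-4): L=1.9398, (cx,cy)=(0.3072,-0.9516)
member 7 (3-5): L=1.2973, (cx,cy)=(0.9982,-0.0601)
member 8 (4-5): L=1.9012, (cx,cy)=(0.3677,0.9300)
solve A·x = −loads:
  F[0-1] = +789.6924 N (tension)
  F[0-2] = +1341.5247 N (tension)
  F[1-2] = -789.7070 N (compression)
  F[1-3] = +499.4683 N (tension)
  F[2-3] = +801.1788 N (tension)
  F[2-4] = +844.6127 N (tension)
  F[3-4] = -3093.3616 N (compression)
  F[3-5] = +1284.0162 N (tension)
  F[4-5] = -287.7677 N (compression)
  Rx@0 = -1610.7300 N
  Ry@0 = -742.3898 N
  Ry@4 = +3211.3498 N

-287.768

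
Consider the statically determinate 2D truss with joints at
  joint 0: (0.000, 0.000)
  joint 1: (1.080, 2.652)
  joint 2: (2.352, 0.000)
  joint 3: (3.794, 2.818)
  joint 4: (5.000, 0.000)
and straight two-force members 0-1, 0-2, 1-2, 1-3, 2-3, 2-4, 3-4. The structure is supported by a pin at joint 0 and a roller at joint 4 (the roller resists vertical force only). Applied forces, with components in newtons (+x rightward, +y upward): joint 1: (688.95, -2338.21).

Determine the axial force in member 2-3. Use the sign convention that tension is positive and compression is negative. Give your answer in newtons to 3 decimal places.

N=5 nodes, M=7 members, R=3 reactions → 2N=10, M+R=10
member 0 (0-1): L=2.8635, (cx,cy)=(0.3772,0.9261)
member 1 (0-2): L=2.3520, (cx,cy)=(1.0000,0.0000)
member 2 (1-2): L=2.9413, (cx,cy)=(0.4325,-0.9017)
member 3 (1-3): L=2.7191, (cx,cy)=(0.9981,0.0611)
member 4 (2-3): L=3.1655, (cx,cy)=(0.4555,0.8902)
member 5 (2-4): L=2.6480, (cx,cy)=(1.0000,0.0000)
member 6 (3-4): L=3.0652, (cx,cy)=(0.3934,-0.9193)
solve A·x = −loads:
  F[0-1] = -1584.7789 N (compression)
  F[0-2] = +1286.6712 N (tension)
  F[1-2] = -1022.7012 N (compression)
  F[1-3] = -845.9659 N (compression)
  F[2-3] = +1035.8345 N (tension)
  F[2-4] = +372.5301 N (tension)
  F[3-4] = -946.8373 N (compression)
  Rx@0 = -688.9500 N
  Ry@0 = +1467.7376 N
  Ry@4 = +870.4724 N

1035.834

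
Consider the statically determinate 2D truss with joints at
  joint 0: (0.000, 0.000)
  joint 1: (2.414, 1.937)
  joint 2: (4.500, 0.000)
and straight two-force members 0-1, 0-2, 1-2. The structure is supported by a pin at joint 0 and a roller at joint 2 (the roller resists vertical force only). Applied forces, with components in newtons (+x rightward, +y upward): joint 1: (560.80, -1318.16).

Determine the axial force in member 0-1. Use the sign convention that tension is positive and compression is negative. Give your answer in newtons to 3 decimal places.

N=3 nodes, M=3 members, R=3 reactions → 2N=6, M+R=6
member 0 (0-1): L=3.0951, (cx,cy)=(0.7800,0.6258)
member 1 (0-2): L=4.5000, (cx,cy)=(1.0000,0.0000)
member 2 (1-2): L=2.8466, (cx,cy)=(0.7328,-0.6805)
solve A·x = −loads:
  F[0-1] = -590.6444 N (compression)
  F[0-2] = +1021.4754 N (tension)
  F[1-2] = -1393.9471 N (compression)
  Rx@0 = -560.8000 N
  Ry@0 = +369.6471 N
  Ry@2 = +948.5129 N

-590.644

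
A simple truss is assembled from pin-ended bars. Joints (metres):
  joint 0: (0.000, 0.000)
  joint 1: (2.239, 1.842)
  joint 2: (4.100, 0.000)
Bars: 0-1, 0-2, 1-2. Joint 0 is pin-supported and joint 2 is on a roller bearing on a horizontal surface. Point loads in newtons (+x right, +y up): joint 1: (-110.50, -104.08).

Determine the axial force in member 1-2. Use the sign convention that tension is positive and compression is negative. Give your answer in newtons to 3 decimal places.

-10.226

N=3 nodes, M=3 members, R=3 reactions → 2N=6, M+R=6
member 0 (0-1): L=2.8993, (cx,cy)=(0.7722,0.6353)
member 1 (0-2): L=4.1000, (cx,cy)=(1.0000,0.0000)
member 2 (1-2): L=2.6185, (cx,cy)=(0.7107,-0.7035)
solve A·x = −loads:
  F[0-1] = -152.4999 N (compression)
  F[0-2] = +7.2679 N (tension)
  F[1-2] = -10.2260 N (compression)
  Rx@0 = +110.5000 N
  Ry@0 = +96.8863 N
  Ry@2 = +7.1937 N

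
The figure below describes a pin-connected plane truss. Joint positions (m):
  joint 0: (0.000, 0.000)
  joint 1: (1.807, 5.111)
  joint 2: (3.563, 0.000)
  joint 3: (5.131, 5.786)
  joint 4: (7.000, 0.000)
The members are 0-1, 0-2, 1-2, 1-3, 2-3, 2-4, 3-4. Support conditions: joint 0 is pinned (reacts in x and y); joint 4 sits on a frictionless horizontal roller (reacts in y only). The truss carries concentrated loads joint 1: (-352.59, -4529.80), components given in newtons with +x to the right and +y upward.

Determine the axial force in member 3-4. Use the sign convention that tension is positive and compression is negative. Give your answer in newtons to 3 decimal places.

N=5 nodes, M=7 members, R=3 reactions → 2N=10, M+R=10
member 0 (0-1): L=5.4210, (cx,cy)=(0.3333,0.9428)
member 1 (0-2): L=3.5630, (cx,cy)=(1.0000,0.0000)
member 2 (1-2): L=5.4042, (cx,cy)=(0.3249,-0.9457)
member 3 (1-3): L=3.3918, (cx,cy)=(0.9800,0.1990)
member 4 (2-3): L=5.9947, (cx,cy)=(0.2616,0.9652)
member 5 (2-4): L=3.4370, (cx,cy)=(1.0000,0.0000)
member 6 (3-4): L=6.0804, (cx,cy)=(0.3074,-0.9516)
solve A·x = −loads:
  F[0-1] = -3837.3656 N (compression)
  F[0-2] = +926.5247 N (tension)
  F[1-2] = -1087.2981 N (compression)
  F[1-3] = -584.9289 N (compression)
  F[2-3] = +1065.3897 N (tension)
  F[2-4] = +294.5611 N (tension)
  F[3-4] = -958.2890 N (compression)
  Rx@0 = +352.5900 N
  Ry@0 = +3617.9056 N
  Ry@4 = +911.8944 N

-958.289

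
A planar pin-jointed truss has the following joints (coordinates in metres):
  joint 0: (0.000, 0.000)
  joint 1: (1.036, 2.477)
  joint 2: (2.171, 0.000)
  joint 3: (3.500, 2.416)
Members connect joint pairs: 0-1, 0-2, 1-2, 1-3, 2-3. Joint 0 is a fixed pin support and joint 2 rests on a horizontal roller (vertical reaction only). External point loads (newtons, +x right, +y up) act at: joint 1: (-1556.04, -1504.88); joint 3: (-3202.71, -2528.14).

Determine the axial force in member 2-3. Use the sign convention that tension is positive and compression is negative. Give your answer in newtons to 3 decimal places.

-2935.905

N=4 nodes, M=5 members, R=3 reactions → 2N=8, M+R=8
member 0 (0-1): L=2.6849, (cx,cy)=(0.3859,0.9226)
member 1 (0-2): L=2.1710, (cx,cy)=(1.0000,0.0000)
member 2 (1-2): L=2.7247, (cx,cy)=(0.4166,-0.9091)
member 3 (1-3): L=2.4648, (cx,cy)=(0.9997,-0.0247)
member 4 (2-3): L=2.7574, (cx,cy)=(0.4820,0.8762)
solve A·x = −loads:
  F[0-1] = -4962.9683 N (compression)
  F[0-2] = -2843.7490 N (compression)
  F[1-2] = +3429.7495 N (tension)
  F[1-3] = -1788.2266 N (compression)
  F[2-3] = -2935.9049 N (compression)
  Rx@0 = +4758.7500 N
  Ry@0 = +4578.6270 N
  Ry@2 = -545.6070 N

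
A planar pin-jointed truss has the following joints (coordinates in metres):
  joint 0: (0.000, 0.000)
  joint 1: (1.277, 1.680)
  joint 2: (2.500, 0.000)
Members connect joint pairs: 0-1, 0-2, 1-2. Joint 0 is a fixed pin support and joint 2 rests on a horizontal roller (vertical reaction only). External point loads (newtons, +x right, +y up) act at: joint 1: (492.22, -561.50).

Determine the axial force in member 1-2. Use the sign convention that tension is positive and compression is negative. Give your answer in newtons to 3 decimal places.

N=3 nodes, M=3 members, R=3 reactions → 2N=6, M+R=6
member 0 (0-1): L=2.1102, (cx,cy)=(0.6051,0.7961)
member 1 (0-2): L=2.5000, (cx,cy)=(1.0000,0.0000)
member 2 (1-2): L=2.0780, (cx,cy)=(0.5885,-0.8085)
solve A·x = −loads:
  F[0-1] = +70.4495 N (tension)
  F[0-2] = +449.5879 N (tension)
  F[1-2] = -763.8991 N (compression)
  Rx@0 = -492.2200 N
  Ry@0 = -56.0860 N
  Ry@2 = +617.5860 N

-763.899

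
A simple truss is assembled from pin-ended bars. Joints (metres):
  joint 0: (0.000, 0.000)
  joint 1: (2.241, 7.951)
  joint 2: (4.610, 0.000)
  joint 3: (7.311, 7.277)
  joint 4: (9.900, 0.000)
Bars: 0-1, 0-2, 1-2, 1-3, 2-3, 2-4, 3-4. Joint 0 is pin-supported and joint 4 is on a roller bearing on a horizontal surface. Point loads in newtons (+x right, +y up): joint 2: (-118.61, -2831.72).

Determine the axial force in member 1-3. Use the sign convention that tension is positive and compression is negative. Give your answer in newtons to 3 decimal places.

N=5 nodes, M=7 members, R=3 reactions → 2N=10, M+R=10
member 0 (0-1): L=8.2608, (cx,cy)=(0.2713,0.9625)
member 1 (0-2): L=4.6100, (cx,cy)=(1.0000,0.0000)
member 2 (1-2): L=8.2964, (cx,cy)=(0.2855,-0.9584)
member 3 (1-3): L=5.1146, (cx,cy)=(0.9913,-0.1318)
member 4 (2-3): L=7.7621, (cx,cy)=(0.3480,0.9375)
member 5 (2-4): L=5.2900, (cx,cy)=(1.0000,0.0000)
member 6 (3-4): L=7.7238, (cx,cy)=(0.3352,-0.9421)
solve A·x = −loads:
  F[0-1] = -1572.0635 N (compression)
  F[0-2] = +307.8624 N (tension)
  F[1-2] = +1705.5592 N (tension)
  F[1-3] = -921.5226 N (compression)
  F[2-3] = +1276.9764 N (tension)
  F[2-4] = +469.1327 N (tension)
  F[3-4] = -1399.5768 N (compression)
  Rx@0 = +118.6100 N
  Ry@0 = +1513.1110 N
  Ry@4 = +1318.6090 N

-921.523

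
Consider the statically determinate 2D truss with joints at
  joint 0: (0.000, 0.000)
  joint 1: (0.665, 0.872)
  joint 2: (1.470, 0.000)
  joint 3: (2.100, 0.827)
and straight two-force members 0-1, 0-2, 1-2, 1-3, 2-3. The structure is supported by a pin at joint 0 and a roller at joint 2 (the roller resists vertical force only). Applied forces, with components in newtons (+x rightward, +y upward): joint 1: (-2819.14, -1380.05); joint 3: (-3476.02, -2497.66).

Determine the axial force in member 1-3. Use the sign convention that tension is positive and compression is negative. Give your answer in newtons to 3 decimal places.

-1537.376

N=4 nodes, M=5 members, R=3 reactions → 2N=8, M+R=8
member 0 (0-1): L=1.0966, (cx,cy)=(0.6064,0.7952)
member 1 (0-2): L=1.4700, (cx,cy)=(1.0000,0.0000)
member 2 (1-2): L=1.1868, (cx,cy)=(0.6783,-0.7348)
member 3 (1-3): L=1.4357, (cx,cy)=(0.9995,-0.0313)
member 4 (2-3): L=1.0396, (cx,cy)=(0.6060,0.7955)
solve A·x = −loads:
  F[0-1] = -4166.6847 N (compression)
  F[0-2] = -3768.4811 N (compression)
  F[1-2] = +2696.5072 N (tension)
  F[1-3] = -1537.3758 N (compression)
  F[2-3] = -3200.4072 N (compression)
  Rx@0 = +6295.1600 N
  Ry@0 = +3313.1790 N
  Ry@2 = +564.5310 N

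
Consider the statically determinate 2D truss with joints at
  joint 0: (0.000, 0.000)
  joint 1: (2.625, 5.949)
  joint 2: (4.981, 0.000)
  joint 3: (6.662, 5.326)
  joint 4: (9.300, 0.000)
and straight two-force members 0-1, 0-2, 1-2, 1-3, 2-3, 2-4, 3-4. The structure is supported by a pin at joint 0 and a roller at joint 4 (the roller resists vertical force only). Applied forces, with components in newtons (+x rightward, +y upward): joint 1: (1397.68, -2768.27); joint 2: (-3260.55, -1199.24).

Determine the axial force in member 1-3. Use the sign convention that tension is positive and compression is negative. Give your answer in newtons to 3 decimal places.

N=5 nodes, M=7 members, R=3 reactions → 2N=10, M+R=10
member 0 (0-1): L=6.5024, (cx,cy)=(0.4037,0.9149)
member 1 (0-2): L=4.9810, (cx,cy)=(1.0000,0.0000)
member 2 (1-2): L=6.3985, (cx,cy)=(0.3682,-0.9297)
member 3 (1-3): L=4.0848, (cx,cy)=(0.9883,-0.1525)
member 4 (2-3): L=5.5850, (cx,cy)=(0.3010,0.9536)
member 5 (2-4): L=4.3190, (cx,cy)=(1.0000,0.0000)
member 6 (3-4): L=5.9435, (cx,cy)=(0.4438,-0.8961)
solve A·x = −loads:
  F[0-1] = -1803.2458 N (compression)
  F[0-2] = -1134.9051 N (compression)
  F[1-2] = -905.5337 N (compression)
  F[1-3] = -1813.4350 N (compression)
  F[2-3] = +2140.4073 N (tension)
  F[2-4] = +1147.9874 N (tension)
  F[3-4] = -2586.4577 N (compression)
  Rx@0 = +1862.8700 N
  Ry@0 = +1649.7765 N
  Ry@4 = +2317.7335 N

-1813.435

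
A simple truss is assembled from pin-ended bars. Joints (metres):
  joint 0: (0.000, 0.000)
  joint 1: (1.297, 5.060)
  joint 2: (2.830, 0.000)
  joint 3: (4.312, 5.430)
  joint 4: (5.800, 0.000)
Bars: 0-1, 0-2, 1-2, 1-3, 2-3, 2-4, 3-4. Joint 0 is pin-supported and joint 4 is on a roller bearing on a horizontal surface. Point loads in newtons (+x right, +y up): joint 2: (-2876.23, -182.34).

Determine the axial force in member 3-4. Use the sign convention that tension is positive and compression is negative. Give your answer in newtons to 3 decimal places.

-92.249

N=5 nodes, M=7 members, R=3 reactions → 2N=10, M+R=10
member 0 (0-1): L=5.2236, (cx,cy)=(0.2483,0.9687)
member 1 (0-2): L=2.8300, (cx,cy)=(1.0000,0.0000)
member 2 (1-2): L=5.2871, (cx,cy)=(0.2899,-0.9570)
member 3 (1-3): L=3.0376, (cx,cy)=(0.9926,0.1218)
member 4 (2-3): L=5.6286, (cx,cy)=(0.2633,0.9647)
member 5 (2-4): L=2.9700, (cx,cy)=(1.0000,0.0000)
member 6 (3-4): L=5.6302, (cx,cy)=(0.2643,-0.9644)
solve A·x = −loads:
  F[0-1] = -96.3892 N (compression)
  F[0-2] = -2852.2968 N (compression)
  F[1-2] = +91.1055 N (tension)
  F[1-3] = -50.7269 N (compression)
  F[2-3] = +98.6283 N (tension)
  F[2-4] = +24.3805 N (tension)
  F[3-4] = -92.2494 N (compression)
  Rx@0 = +2876.2300 N
  Ry@0 = +93.3707 N
  Ry@4 = +88.9693 N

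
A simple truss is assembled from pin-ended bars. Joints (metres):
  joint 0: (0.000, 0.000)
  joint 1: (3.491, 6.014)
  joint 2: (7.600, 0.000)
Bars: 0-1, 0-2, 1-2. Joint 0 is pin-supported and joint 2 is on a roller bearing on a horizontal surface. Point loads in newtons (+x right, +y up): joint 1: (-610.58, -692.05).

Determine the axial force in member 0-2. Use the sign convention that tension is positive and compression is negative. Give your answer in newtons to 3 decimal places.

-112.922

N=3 nodes, M=3 members, R=3 reactions → 2N=6, M+R=6
member 0 (0-1): L=6.9538, (cx,cy)=(0.5020,0.8649)
member 1 (0-2): L=7.6000, (cx,cy)=(1.0000,0.0000)
member 2 (1-2): L=7.2837, (cx,cy)=(0.5641,-0.8257)
solve A·x = −loads:
  F[0-1] = -991.2962 N (compression)
  F[0-2] = -112.9216 N (compression)
  F[1-2] = +200.1668 N (tension)
  Rx@0 = +610.5800 N
  Ry@0 = +857.3239 N
  Ry@2 = -165.2739 N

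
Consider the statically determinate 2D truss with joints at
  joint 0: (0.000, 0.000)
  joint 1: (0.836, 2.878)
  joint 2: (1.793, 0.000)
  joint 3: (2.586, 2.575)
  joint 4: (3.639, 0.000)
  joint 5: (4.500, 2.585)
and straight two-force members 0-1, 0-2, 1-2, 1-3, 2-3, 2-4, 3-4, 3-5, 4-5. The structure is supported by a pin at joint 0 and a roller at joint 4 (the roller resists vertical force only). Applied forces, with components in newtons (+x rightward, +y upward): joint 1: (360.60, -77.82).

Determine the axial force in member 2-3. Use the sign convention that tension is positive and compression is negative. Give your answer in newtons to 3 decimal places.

279.745

N=6 nodes, M=9 members, R=3 reactions → 2N=12, M+R=12
member 0 (0-1): L=2.9970, (cx,cy)=(0.2789,0.9603)
member 1 (0-2): L=1.7930, (cx,cy)=(1.0000,0.0000)
member 2 (1-2): L=3.0329, (cx,cy)=(0.3155,-0.9489)
member 3 (1-3): L=1.7760, (cx,cy)=(0.9853,-0.1706)
member 4 (2-3): L=2.6943, (cx,cy)=(0.2943,0.9557)
member 5 (2-4): L=1.8460, (cx,cy)=(1.0000,0.0000)
member 6 (3-4): L=2.7820, (cx,cy)=(0.3785,-0.9256)
member 7 (3-5): L=1.9140, (cx,cy)=(1.0000,0.0052)
member 8 (4-5): L=2.7246, (cx,cy)=(0.3160,0.9488)
solve A·x = −loads:
  F[0-1] = +234.5586 N (tension)
  F[0-2] = +295.1701 N (tension)
  F[1-2] = -281.7474 N (compression)
  F[1-3] = -209.3378 N (compression)
  F[2-3] = +279.7448 N (tension)
  F[2-4] = +123.9342 N (tension)
  F[3-4] = -327.4292 N (compression)
  F[3-5] = -0.0000 N (tension)
  F[4-5] = -0.0000 N (tension)
  Rx@0 = -360.6000 N
  Ry@0 = -225.2480 N
  Ry@4 = +303.0680 N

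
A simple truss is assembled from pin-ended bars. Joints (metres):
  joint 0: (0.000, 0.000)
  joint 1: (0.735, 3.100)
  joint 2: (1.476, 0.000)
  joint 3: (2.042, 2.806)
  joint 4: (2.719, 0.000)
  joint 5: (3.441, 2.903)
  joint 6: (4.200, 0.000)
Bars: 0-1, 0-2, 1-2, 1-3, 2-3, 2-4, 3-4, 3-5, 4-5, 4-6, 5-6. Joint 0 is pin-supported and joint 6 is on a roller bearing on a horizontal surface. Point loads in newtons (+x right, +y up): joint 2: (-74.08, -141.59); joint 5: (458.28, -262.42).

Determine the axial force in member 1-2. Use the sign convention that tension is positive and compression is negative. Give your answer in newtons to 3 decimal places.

-203.162

N=7 nodes, M=11 members, R=3 reactions → 2N=14, M+R=14
member 0 (0-1): L=3.1859, (cx,cy)=(0.2307,0.9730)
member 1 (0-2): L=1.4760, (cx,cy)=(1.0000,0.0000)
member 2 (1-2): L=3.1873, (cx,cy)=(0.2325,-0.9726)
member 3 (1-3): L=1.3397, (cx,cy)=(0.9756,-0.2195)
member 4 (2-3): L=2.8625, (cx,cy)=(0.1977,0.9803)
member 5 (2-4): L=1.2430, (cx,cy)=(1.0000,0.0000)
member 6 (3-4): L=2.8865, (cx,cy)=(0.2345,-0.9721)
member 7 (3-5): L=1.4024, (cx,cy)=(0.9976,0.0692)
member 8 (4-5): L=2.9914, (cx,cy)=(0.2414,0.9704)
member 9 (4-6): L=1.4810, (cx,cy)=(1.0000,0.0000)
member 10 (5-6): L=3.0006, (cx,cy)=(0.2530,-0.9675)
solve A·x = −loads:
  F[0-1] = +182.4255 N (tension)
  F[0-2] = +342.1143 N (tension)
  F[1-2] = -203.1624 N (compression)
  F[1-3] = +91.5493 N (tension)
  F[2-3] = +346.0173 N (tension)
  F[2-4] = +300.5451 N (tension)
  F[3-4] = -311.7844 N (compression)
  F[3-5] = +231.4147 N (tension)
  F[4-5] = +312.3210 N (tension)
  F[4-6] = +152.0391 N (tension)
  F[5-6] = -601.0616 N (compression)
  Rx@0 = -384.2000 N
  Ry@0 = -177.5045 N
  Ry@6 = +581.5145 N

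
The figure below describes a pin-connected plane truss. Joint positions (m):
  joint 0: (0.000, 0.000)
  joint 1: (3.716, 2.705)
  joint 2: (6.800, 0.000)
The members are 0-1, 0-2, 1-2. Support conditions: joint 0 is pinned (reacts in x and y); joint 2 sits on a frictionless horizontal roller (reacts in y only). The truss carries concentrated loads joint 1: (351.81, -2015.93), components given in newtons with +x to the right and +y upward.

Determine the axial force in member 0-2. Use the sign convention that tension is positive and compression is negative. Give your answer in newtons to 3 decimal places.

N=3 nodes, M=3 members, R=3 reactions → 2N=6, M+R=6
member 0 (0-1): L=4.5963, (cx,cy)=(0.8085,0.5885)
member 1 (0-2): L=6.8000, (cx,cy)=(1.0000,0.0000)
member 2 (1-2): L=4.1022, (cx,cy)=(0.7518,-0.6594)
solve A·x = −loads:
  F[0-1] = -1315.7316 N (compression)
  F[0-2] = +1415.5553 N (tension)
  F[1-2] = -1882.9109 N (compression)
  Rx@0 = -351.8100 N
  Ry@0 = +774.3356 N
  Ry@2 = +1241.5944 N

1415.555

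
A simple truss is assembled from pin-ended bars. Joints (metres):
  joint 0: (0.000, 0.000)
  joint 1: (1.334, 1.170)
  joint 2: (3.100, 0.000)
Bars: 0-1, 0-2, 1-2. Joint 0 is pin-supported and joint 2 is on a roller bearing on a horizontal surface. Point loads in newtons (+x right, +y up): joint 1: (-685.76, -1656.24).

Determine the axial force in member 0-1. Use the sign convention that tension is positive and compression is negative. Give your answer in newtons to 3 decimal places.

-1823.437

N=3 nodes, M=3 members, R=3 reactions → 2N=6, M+R=6
member 0 (0-1): L=1.7744, (cx,cy)=(0.7518,0.6594)
member 1 (0-2): L=3.1000, (cx,cy)=(1.0000,0.0000)
member 2 (1-2): L=2.1184, (cx,cy)=(0.8336,-0.5523)
solve A·x = −loads:
  F[0-1] = -1823.4373 N (compression)
  F[0-2] = +685.1150 N (tension)
  F[1-2] = -821.8310 N (compression)
  Rx@0 = +685.7600 N
  Ry@0 = +1202.3416 N
  Ry@2 = +453.8984 N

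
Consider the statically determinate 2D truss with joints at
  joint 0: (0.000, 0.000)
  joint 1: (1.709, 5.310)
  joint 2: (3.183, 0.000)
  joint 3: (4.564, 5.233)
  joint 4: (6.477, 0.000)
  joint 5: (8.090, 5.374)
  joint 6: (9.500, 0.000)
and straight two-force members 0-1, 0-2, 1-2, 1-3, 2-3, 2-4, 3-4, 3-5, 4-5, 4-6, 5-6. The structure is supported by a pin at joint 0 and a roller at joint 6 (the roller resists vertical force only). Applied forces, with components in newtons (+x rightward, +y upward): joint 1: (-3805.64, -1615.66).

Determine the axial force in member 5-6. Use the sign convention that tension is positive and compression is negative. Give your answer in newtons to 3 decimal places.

N=7 nodes, M=11 members, R=3 reactions → 2N=14, M+R=14
member 0 (0-1): L=5.5782, (cx,cy)=(0.3064,0.9519)
member 1 (0-2): L=3.1830, (cx,cy)=(1.0000,0.0000)
member 2 (1-2): L=5.5108, (cx,cy)=(0.2675,-0.9636)
member 3 (1-3): L=2.8560, (cx,cy)=(0.9996,-0.0270)
member 4 (2-3): L=5.4122, (cx,cy)=(0.2552,0.9669)
member 5 (2-4): L=3.2940, (cx,cy)=(1.0000,0.0000)
member 6 (3-4): L=5.5717, (cx,cy)=(0.3433,-0.9392)
member 7 (3-5): L=3.5288, (cx,cy)=(0.9992,0.0400)
member 8 (4-5): L=5.6109, (cx,cy)=(0.2875,0.9578)
member 9 (4-6): L=3.0230, (cx,cy)=(1.0000,0.0000)
member 10 (5-6): L=5.5559, (cx,cy)=(0.2538,-0.9673)
solve A·x = −loads:
  F[0-1] = -3626.5544 N (compression)
  F[0-2] = -2694.5764 N (compression)
  F[1-2] = +1844.3341 N (tension)
  F[1-3] = +2202.0628 N (tension)
  F[2-3] = -1837.9774 N (compression)
  F[2-4] = -1732.2726 N (compression)
  F[3-4] = +1999.8894 N (tension)
  F[3-5] = +1046.4619 N (tension)
  F[4-5] = -1961.1008 N (compression)
  F[4-6] = -481.8516 N (compression)
  F[5-6] = +1898.6645 N (tension)
  Rx@0 = +3805.6400 N
  Ry@0 = +3452.1637 N
  Ry@6 = -1836.5037 N

1898.664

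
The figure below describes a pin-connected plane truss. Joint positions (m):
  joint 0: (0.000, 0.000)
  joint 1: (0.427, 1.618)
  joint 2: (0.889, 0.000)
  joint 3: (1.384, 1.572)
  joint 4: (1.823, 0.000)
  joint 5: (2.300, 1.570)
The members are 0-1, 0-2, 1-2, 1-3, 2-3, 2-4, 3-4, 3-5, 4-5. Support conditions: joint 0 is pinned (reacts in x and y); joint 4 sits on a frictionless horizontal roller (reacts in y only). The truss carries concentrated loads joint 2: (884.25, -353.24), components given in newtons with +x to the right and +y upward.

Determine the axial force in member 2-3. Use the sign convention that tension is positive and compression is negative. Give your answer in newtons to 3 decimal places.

N=6 nodes, M=9 members, R=3 reactions → 2N=12, M+R=12
member 0 (0-1): L=1.6734, (cx,cy)=(0.2552,0.9669)
member 1 (0-2): L=0.8890, (cx,cy)=(1.0000,0.0000)
member 2 (1-2): L=1.6827, (cx,cy)=(0.2746,-0.9616)
member 3 (1-3): L=0.9581, (cx,cy)=(0.9988,-0.0480)
member 4 (2-3): L=1.6481, (cx,cy)=(0.3003,0.9538)
member 5 (2-4): L=0.9340, (cx,cy)=(1.0000,0.0000)
member 6 (3-4): L=1.6321, (cx,cy)=(0.2690,-0.9631)
member 7 (3-5): L=0.9160, (cx,cy)=(1.0000,-0.0022)
member 8 (4-5): L=1.6409, (cx,cy)=(0.2907,0.9568)
solve A·x = −loads:
  F[0-1] = -187.1760 N (compression)
  F[0-2] = +932.0117 N (tension)
  F[1-2] = +193.2529 N (tension)
  F[1-3] = -100.9384 N (compression)
  F[2-3] = +175.5177 N (tension)
  F[2-4] = +48.1057 N (tension)
  F[3-4] = -178.8512 N (compression)
  F[3-5] = +0.0000 N (tension)
  F[4-5] = -0.0000 N (compression)
  Rx@0 = -884.2500 N
  Ry@0 = +180.9798 N
  Ry@4 = +172.2602 N

175.518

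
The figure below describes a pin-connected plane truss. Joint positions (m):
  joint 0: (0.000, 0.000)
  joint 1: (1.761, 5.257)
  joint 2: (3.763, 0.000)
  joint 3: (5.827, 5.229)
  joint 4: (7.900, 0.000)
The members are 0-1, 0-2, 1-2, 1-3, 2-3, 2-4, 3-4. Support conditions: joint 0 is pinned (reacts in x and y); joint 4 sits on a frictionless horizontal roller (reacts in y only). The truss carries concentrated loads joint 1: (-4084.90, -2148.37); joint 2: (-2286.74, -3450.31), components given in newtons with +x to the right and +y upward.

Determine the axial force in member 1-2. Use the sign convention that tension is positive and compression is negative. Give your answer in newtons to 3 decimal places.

4326.211

N=5 nodes, M=7 members, R=3 reactions → 2N=10, M+R=10
member 0 (0-1): L=5.5441, (cx,cy)=(0.3176,0.9482)
member 1 (0-2): L=3.7630, (cx,cy)=(1.0000,0.0000)
member 2 (1-2): L=5.6253, (cx,cy)=(0.3559,-0.9345)
member 3 (1-3): L=4.0661, (cx,cy)=(1.0000,-0.0069)
member 4 (2-3): L=5.6216, (cx,cy)=(0.3672,0.9302)
member 5 (2-4): L=4.1370, (cx,cy)=(1.0000,0.0000)
member 6 (3-4): L=5.6249, (cx,cy)=(0.3685,-0.9296)
solve A·x = −loads:
  F[0-1] = -6532.8857 N (compression)
  F[0-2] = -4296.5713 N (compression)
  F[1-2] = +4326.2106 N (tension)
  F[1-3] = +470.1795 N (tension)
  F[2-3] = -637.1498 N (compression)
  F[2-4] = -236.2360 N (compression)
  F[3-4] = +641.0079 N (tension)
  Rx@0 = +6371.6400 N
  Ry@0 = +6194.5690 N
  Ry@4 = -595.8890 N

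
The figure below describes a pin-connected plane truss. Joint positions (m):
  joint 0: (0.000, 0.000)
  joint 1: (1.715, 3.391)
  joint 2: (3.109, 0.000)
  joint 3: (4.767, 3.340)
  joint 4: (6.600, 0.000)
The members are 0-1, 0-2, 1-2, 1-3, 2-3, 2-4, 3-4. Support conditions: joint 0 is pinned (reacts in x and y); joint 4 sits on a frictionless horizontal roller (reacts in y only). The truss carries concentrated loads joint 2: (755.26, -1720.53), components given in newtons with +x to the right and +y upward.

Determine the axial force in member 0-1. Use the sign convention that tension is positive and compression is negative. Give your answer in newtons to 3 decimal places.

N=5 nodes, M=7 members, R=3 reactions → 2N=10, M+R=10
member 0 (0-1): L=3.8000, (cx,cy)=(0.4513,0.8924)
member 1 (0-2): L=3.1090, (cx,cy)=(1.0000,0.0000)
member 2 (1-2): L=3.6663, (cx,cy)=(0.3802,-0.9249)
member 3 (1-3): L=3.0524, (cx,cy)=(0.9999,-0.0167)
member 4 (2-3): L=3.7289, (cx,cy)=(0.4446,0.8957)
member 5 (2-4): L=3.4910, (cx,cy)=(1.0000,0.0000)
member 6 (3-4): L=3.8099, (cx,cy)=(0.4811,-0.8767)
solve A·x = −loads:
  F[0-1] = -1019.8248 N (compression)
  F[0-2] = +1215.5213 N (tension)
  F[1-2] = +999.1318 N (tension)
  F[1-3] = -840.2633 N (compression)
  F[2-3] = +889.1651 N (tension)
  F[2-4] = +444.7900 N (tension)
  F[3-4] = -924.5032 N (compression)
  Rx@0 = -755.2600 N
  Ry@0 = +910.0561 N
  Ry@4 = +810.4739 N

-1019.825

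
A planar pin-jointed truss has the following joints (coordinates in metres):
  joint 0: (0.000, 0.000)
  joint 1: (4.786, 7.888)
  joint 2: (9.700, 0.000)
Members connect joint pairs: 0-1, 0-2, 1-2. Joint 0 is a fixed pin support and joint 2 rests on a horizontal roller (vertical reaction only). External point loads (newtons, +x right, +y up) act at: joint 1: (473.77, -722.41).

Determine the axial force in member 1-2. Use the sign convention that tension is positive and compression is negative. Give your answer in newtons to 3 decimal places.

N=3 nodes, M=3 members, R=3 reactions → 2N=6, M+R=6
member 0 (0-1): L=9.2264, (cx,cy)=(0.5187,0.8549)
member 1 (0-2): L=9.7000, (cx,cy)=(1.0000,0.0000)
member 2 (1-2): L=9.2934, (cx,cy)=(0.5288,-0.8488)
solve A·x = −loads:
  F[0-1] = +22.5705 N (tension)
  F[0-2] = +462.0620 N (tension)
  F[1-2] = -873.8591 N (compression)
  Rx@0 = -473.7700 N
  Ry@0 = -19.2964 N
  Ry@2 = +741.7064 N

-873.859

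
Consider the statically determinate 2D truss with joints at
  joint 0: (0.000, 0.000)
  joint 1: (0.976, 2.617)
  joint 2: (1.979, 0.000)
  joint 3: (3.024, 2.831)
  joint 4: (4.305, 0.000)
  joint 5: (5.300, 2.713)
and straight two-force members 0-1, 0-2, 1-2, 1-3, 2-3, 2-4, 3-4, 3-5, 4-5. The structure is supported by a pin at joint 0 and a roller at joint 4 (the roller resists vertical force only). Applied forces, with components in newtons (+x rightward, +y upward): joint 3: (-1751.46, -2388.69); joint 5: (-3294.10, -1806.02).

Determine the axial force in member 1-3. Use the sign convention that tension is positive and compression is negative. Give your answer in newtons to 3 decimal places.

N=6 nodes, M=9 members, R=3 reactions → 2N=12, M+R=12
member 0 (0-1): L=2.7931, (cx,cy)=(0.3494,0.9370)
member 1 (0-2): L=1.9790, (cx,cy)=(1.0000,0.0000)
member 2 (1-2): L=2.8026, (cx,cy)=(0.3579,-0.9338)
member 3 (1-3): L=2.0592, (cx,cy)=(0.9946,0.1039)
member 4 (2-3): L=3.0177, (cx,cy)=(0.3463,0.9381)
member 5 (2-4): L=2.3260, (cx,cy)=(1.0000,0.0000)
member 6 (3-4): L=3.1073, (cx,cy)=(0.4123,-0.9111)
member 7 (3-5): L=2.2791, (cx,cy)=(0.9987,-0.0518)
member 8 (4-5): L=2.8897, (cx,cy)=(0.3443,0.9389)
solve A·x = −loads:
  F[0-1] = -3757.9693 N (compression)
  F[0-2] = -3732.3913 N (compression)
  F[1-2] = +3484.3280 N (tension)
  F[1-3] = -2574.0751 N (compression)
  F[2-3] = -3468.1345 N (compression)
  F[2-4] = -1284.4472 N (compression)
  F[3-4] = +1389.8765 N (tension)
  F[3-5] = -2586.0988 N (compression)
  F[4-5] = -2066.2693 N (compression)
  Rx@0 = +5045.5600 N
  Ry@0 = +3521.0682 N
  Ry@4 = +673.6418 N

-2574.075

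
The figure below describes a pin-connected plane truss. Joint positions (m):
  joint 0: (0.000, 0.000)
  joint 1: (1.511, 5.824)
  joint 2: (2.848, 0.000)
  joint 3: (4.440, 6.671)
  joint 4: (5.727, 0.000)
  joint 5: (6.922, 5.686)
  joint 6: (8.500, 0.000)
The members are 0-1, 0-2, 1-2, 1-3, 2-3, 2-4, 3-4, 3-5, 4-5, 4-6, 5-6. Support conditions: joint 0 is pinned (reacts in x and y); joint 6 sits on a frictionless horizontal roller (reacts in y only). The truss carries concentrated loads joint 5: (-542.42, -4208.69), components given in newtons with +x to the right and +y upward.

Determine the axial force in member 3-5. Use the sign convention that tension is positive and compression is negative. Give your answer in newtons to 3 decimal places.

-1144.412

N=7 nodes, M=11 members, R=3 reactions → 2N=14, M+R=14
member 0 (0-1): L=6.0168, (cx,cy)=(0.2511,0.9680)
member 1 (0-2): L=2.8480, (cx,cy)=(1.0000,0.0000)
member 2 (1-2): L=5.9755, (cx,cy)=(0.2237,-0.9746)
member 3 (1-3): L=3.0490, (cx,cy)=(0.9606,0.2778)
member 4 (2-3): L=6.8583, (cx,cy)=(0.2321,0.9727)
member 5 (2-4): L=2.8790, (cx,cy)=(1.0000,0.0000)
member 6 (3-4): L=6.7940, (cx,cy)=(0.1894,-0.9819)
member 7 (3-5): L=2.6703, (cx,cy)=(0.9295,-0.3689)
member 8 (4-5): L=5.8102, (cx,cy)=(0.2057,0.9786)
member 9 (4-6): L=2.7730, (cx,cy)=(1.0000,0.0000)
member 10 (5-6): L=5.9009, (cx,cy)=(0.2674,-0.9636)
solve A·x = −loads:
  F[0-1] = -1182.0588 N (compression)
  F[0-2] = -245.5702 N (compression)
  F[1-2] = +1018.2672 N (tension)
  F[1-3] = -546.1817 N (compression)
  F[2-3] = -1020.3207 N (compression)
  F[2-4] = +219.1076 N (tension)
  F[3-4] = +1595.2016 N (tension)
  F[3-5] = -1144.4123 N (compression)
  F[4-5] = -1600.5367 N (compression)
  F[4-6] = +850.4748 N (tension)
  F[5-6] = -3180.3367 N (compression)
  Rx@0 = +542.4200 N
  Ry@0 = +1144.1780 N
  Ry@6 = +3064.5120 N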